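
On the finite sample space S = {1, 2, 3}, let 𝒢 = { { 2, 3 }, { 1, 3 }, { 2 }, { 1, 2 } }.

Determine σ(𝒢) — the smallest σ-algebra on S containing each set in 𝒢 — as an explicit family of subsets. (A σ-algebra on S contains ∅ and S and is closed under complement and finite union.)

Begin from { ∅, { 2 }, { 1, 2 }, { 1, 3 }, { 2, 3 }, S } (that is, 𝒢 plus ∅ and S).
Pass 1: 2 new —
  { 1 }  = { 2, 3 }ᶜ
  { 3 }  = { 1, 2 }ᶜ
  (now 8)
Pass 2: already closed under ᶜ and ∪.

Hence σ(𝒢) has 8 members: { ∅, { 1 }, { 2 }, { 3 }, { 1, 2 }, { 1, 3 }, { 2, 3 }, S }.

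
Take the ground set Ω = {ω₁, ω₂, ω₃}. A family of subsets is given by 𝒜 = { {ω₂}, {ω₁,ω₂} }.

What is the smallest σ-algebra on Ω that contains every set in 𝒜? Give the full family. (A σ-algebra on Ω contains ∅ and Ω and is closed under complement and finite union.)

|σ(𝒜)| = 8.  σ(𝒜) = { ∅, {ω₁}, {ω₂}, {ω₃}, {ω₁,ω₂}, {ω₁,ω₃}, {ω₂,ω₃}, Ω }

Check:
Seed the family with 𝒜 together with ∅ and Ω: { ∅, {ω₂}, {ω₁,ω₂}, Ω }.
Pass 1. New:
  {ω₃}  = ᶜ of {ω₁,ω₂}
  {ω₁,ω₃}  = ᶜ of {ω₂}
  — 6 sets.
Pass 2: 1 new —
  {ω₂,ω₃}  = {ω₃} ∪ {ω₂}
  — 7 sets.
Pass 3 (1 new):
  {ω₁}  = ᶜ of {ω₂,ω₃}
  — 8 sets.
Pass 4: no new sets; the family is a σ-algebra.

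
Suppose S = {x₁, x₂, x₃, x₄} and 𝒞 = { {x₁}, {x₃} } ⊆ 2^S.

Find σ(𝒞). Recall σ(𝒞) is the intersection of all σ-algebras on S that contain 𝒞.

σ(𝒞) (8 sets): { {}, {x₁}, {x₃}, {x₁,x₃}, {x₂,x₄}, {x₁,x₂,x₄}, {x₂,x₃,x₄}, S }

Check:
Start: 𝒞 ∪ {∅, S} = { {}, {x₁}, {x₃}, S }.
Round 1 (3 new):
  {x₁,x₃}  = {x₃} ∪ {x₁}
  {x₁,x₂,x₄}  = complement {x₃}
  {x₂,x₃,x₄}  = complement {x₁}
Round 2. New:
  {x₂,x₄}  = complement {x₁,x₃}
Round 3: stable.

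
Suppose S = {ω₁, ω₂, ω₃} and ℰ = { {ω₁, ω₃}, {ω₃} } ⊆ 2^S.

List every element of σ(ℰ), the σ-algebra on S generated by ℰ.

|σ(ℰ)| = 8.  σ(ℰ) = { ∅, {ω₁}, {ω₂}, {ω₃}, {ω₁, ω₂}, {ω₁, ω₃}, {ω₂, ω₃}, S }

Trace:
Seed the family with ℰ together with ∅ and S: { ∅, {ω₃}, {ω₁, ω₃}, S }.
Step 1 adds 2:
  {ω₂}  = {ω₁, ω₃}ᶜ
  {ω₁, ω₂}  = {ω₃}ᶜ
Step 2. New:
  {ω₂, ω₃}  = {ω₃} ∪ {ω₂}
Step 3 (1 new):
  {ω₁}  = {ω₂, ω₃}ᶜ
Step 4: no new sets; the family is a σ-algebra.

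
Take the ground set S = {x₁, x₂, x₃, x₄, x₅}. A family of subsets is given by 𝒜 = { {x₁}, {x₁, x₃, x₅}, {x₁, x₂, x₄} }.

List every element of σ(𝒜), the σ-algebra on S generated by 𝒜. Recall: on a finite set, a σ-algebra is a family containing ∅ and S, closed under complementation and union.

Begin from { {}, {x₁}, {x₁, x₂, x₄}, {x₁, x₃, x₅}, S } (that is, 𝒜 plus ∅ and S).
Iteration 1: +3 →
  {x₂, x₄}  = ᶜ of {x₁, x₃, x₅}
  {x₃, x₅}  = ᶜ of {x₁, x₂, x₄}
  {x₂, x₃, x₄, x₅}  = ᶜ of {x₁}
  — 8 sets.
Iteration 2: closed — nothing new.

Therefore σ(𝒜) = { {}, {x₁}, {x₂, x₄}, {x₃, x₅}, {x₁, x₂, x₄}, {x₁, x₃, x₅}, {x₂, x₃, x₄, x₅}, S } (|σ(𝒜)| = 8).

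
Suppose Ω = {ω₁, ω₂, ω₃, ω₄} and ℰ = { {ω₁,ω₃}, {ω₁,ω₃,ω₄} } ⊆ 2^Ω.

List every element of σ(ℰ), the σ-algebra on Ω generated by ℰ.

Begin from { {}, {ω₁,ω₃}, {ω₁,ω₃,ω₄}, Ω } (that is, ℰ plus ∅ and Ω).
Pass 1: +2 →
  {ω₂}  = complement {ω₁,ω₃,ω₄}
  {ω₂,ω₄}  = complement {ω₁,ω₃}
Pass 2. New:
  {ω₁,ω₂,ω₃}  = {ω₁,ω₃} ∪ {ω₂}
Pass 3: 1 new —
  {ω₄}  = complement {ω₁,ω₂,ω₃}
Pass 4: no new sets; the family is a σ-algebra.

Hence σ(ℰ) has 8 members: { {}, {ω₂}, {ω₄}, {ω₁,ω₃}, {ω₂,ω₄}, {ω₁,ω₂,ω₃}, {ω₁,ω₃,ω₄}, Ω }.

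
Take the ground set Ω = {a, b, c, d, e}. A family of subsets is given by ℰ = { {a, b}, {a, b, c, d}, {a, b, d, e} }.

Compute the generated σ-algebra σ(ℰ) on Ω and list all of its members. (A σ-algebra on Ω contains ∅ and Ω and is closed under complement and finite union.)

Answer: σ(ℰ) = { ∅, {c}, {d}, {e}, {a, b}, {c, d}, {c, e}, {d, e}, {a, b, c}, {a, b, d}, {a, b, e}, {c, d, e}, {a, b, c, d}, {a, b, c, e}, {a, b, d, e}, Ω }

Working:
Initial family (5 sets): { ∅, {a, b}, {a, b, c, d}, {a, b, d, e}, Ω }.
Pass 1 (3 new):
  {c}  = complement {a, b, d, e}
  {e}  = complement {a, b, c, d}
  {c, d, e}  = complement {a, b}
  [8 total]
Pass 2: +3 →
  {c, e}  = {c} ∪ {e}
  {a, b, c}  = {c} ∪ {a, b}
  {a, b, e}  = {a, b} ∪ {e}
  [11 total]
Pass 3: +4 →
  {c, d}  = complement {a, b, e}
  {d, e}  = complement {a, b, c}
  {a, b, d}  = complement {c, e}
  {a, b, c, e}  = {c} ∪ {a, b, e}
  [15 total]
Pass 4: 1 new —
  {d}  = complement {a, b, c, e}
  [16 total]
Pass 5: stable.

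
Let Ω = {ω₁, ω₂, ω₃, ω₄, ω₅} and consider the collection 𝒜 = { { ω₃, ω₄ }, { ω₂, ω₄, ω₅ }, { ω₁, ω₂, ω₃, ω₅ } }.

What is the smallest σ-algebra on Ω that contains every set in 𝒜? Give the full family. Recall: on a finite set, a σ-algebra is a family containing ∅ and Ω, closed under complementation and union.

|σ(𝒜)| = 16.  σ(𝒜) = { ∅, { ω₁ }, { ω₃ }, { ω₄ }, { ω₁, ω₃ }, { ω₁, ω₄ }, { ω₂, ω₅ }, { ω₃, ω₄ }, { ω₁, ω₂, ω₅ }, { ω₁, ω₃, ω₄ }, { ω₂, ω₃, ω₅ }, { ω₂, ω₄, ω₅ }, { ω₁, ω₂, ω₃, ω₅ }, { ω₁, ω₂, ω₄, ω₅ }, { ω₂, ω₃, ω₄, ω₅ }, Ω }

Working:
Seed the family with 𝒜 together with ∅ and Ω: { ∅, { ω₃, ω₄ }, { ω₂, ω₄, ω₅ }, { ω₁, ω₂, ω₃, ω₅ }, Ω }.
Iteration 1: +4 →
  { ω₄ }  = complement { ω₁, ω₂, ω₃, ω₅ }
  { ω₁, ω₃ }  = complement { ω₂, ω₄, ω₅ }
  { ω₁, ω₂, ω₅ }  = complement { ω₃, ω₄ }
  { ω₂, ω₃, ω₄, ω₅ }  = { ω₃, ω₄ } ∪ { ω₂, ω₄, ω₅ }
  [9 total]
Iteration 2: +3 →
  { ω₁ }  = complement { ω₂, ω₃, ω₄, ω₅ }
  { ω₁, ω₃, ω₄ }  = { ω₃, ω₄ } ∪ { ω₁, ω₃ }
  { ω₁, ω₂, ω₄, ω₅ }  = { ω₁, ω₂, ω₅ } ∪ { ω₄ }
  [12 total]
Iteration 3 (3 new):
  { ω₃ }  = complement { ω₁, ω₂, ω₄, ω₅ }
  { ω₁, ω₄ }  = { ω₄ } ∪ { ω₁ }
  { ω₂, ω₅ }  = complement { ω₁, ω₃, ω₄ }
  [15 total]
Iteration 4 adds 1:
  { ω₂, ω₃, ω₅ }  = complement { ω₁, ω₄ }
  [16 total]
Iteration 5: no new sets; the family is a σ-algebra.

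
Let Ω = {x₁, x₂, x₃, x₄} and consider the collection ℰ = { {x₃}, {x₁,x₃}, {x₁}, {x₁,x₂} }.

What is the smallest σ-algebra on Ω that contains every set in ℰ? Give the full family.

Answer: σ(ℰ) = { ∅, {x₁}, {x₂}, {x₃}, {x₄}, {x₁,x₂}, {x₁,x₃}, {x₁,x₄}, {x₂,x₃}, {x₂,x₄}, {x₃,x₄}, {x₁,x₂,x₃}, {x₁,x₂,x₄}, {x₁,x₃,x₄}, {x₂,x₃,x₄}, Ω }

Check:
Seed the family with ℰ together with ∅ and Ω: { ∅, {x₁}, {x₃}, {x₁,x₂}, {x₁,x₃}, Ω }.
Iteration 1: +5 →
  {x₂,x₄}  = Ω∖{x₁,x₃}
  {x₃,x₄}  = Ω∖{x₁,x₂}
  {x₁,x₂,x₃}  = {x₃} ∪ {x₁,x₂}
  {x₁,x₂,x₄}  = Ω∖{x₃}
  {x₂,x₃,x₄}  = Ω∖{x₁}
  — 11 sets.
Iteration 2 (2 new):
  {x₄}  = Ω∖{x₁,x₂,x₃}
  {x₁,x₃,x₄}  = {x₃,x₄} ∪ {x₁,x₃}
  — 13 sets.
Iteration 3 (2 new):
  {x₂}  = Ω∖{x₁,x₃,x₄}
  {x₁,x₄}  = {x₄} ∪ {x₁}
  — 15 sets.
Iteration 4: +1 →
  {x₂,x₃}  = Ω∖{x₁,x₄}
  — 16 sets.
Iteration 5: already closed under ᶜ and ∪.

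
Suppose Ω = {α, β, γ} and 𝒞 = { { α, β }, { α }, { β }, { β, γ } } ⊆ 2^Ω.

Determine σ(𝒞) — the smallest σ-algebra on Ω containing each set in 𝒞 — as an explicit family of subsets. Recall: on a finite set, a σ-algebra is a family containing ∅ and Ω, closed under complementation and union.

Begin from { {}, { α }, { β }, { α, β }, { β, γ }, Ω } (that is, 𝒞 plus ∅ and Ω).
Pass 1 (2 new):
  { γ }  = ᶜ of { α, β }
  { α, γ }  = ᶜ of { β }
  [8 total]
Pass 2: already closed under ᶜ and ∪.

Hence σ(𝒞) has 8 members: { {}, { α }, { β }, { γ }, { α, β }, { α, γ }, { β, γ }, Ω }.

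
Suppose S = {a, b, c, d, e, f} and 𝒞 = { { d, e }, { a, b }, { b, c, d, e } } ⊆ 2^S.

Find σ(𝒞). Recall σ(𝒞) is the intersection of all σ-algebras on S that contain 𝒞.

Initial family (5 sets): { ∅, { a, b }, { d, e }, { b, c, d, e }, S }.
Pass 1 adds 5:
  { a, f }  = complement { b, c, d, e }
  { a, b, c, f }  = complement { d, e }
  { a, b, d, e }  = { d, e } ∪ { a, b }
  { c, d, e, f }  = complement { a, b }
  { a, b, c, d, e }  = { a, b } ∪ { b, c, d, e }
  — 10 sets.
Pass 2 (7 new):
  { f }  = complement { a, b, c, d, e }
  { c, f }  = complement { a, b, d, e }
  { a, b, f }  = { a, b } ∪ { a, f }
  { a, d, e, f }  = { a, f } ∪ { d, e }
  { a, b, d, e, f }  = { a, f } ∪ { a, b, d, e }
  { a, c, d, e, f }  = { c, d, e, f } ∪ { a, f }
  { b, c, d, e, f }  = { c, d, e, f } ∪ { b, c, d, e }
  — 17 sets.
Pass 3 (7 new):
  { a }  = complement { b, c, d, e, f }
  { b }  = complement { a, c, d, e, f }
  { c }  = complement { a, b, d, e, f }
  { b, c }  = complement { a, d, e, f }
  { a, c, f }  = { c, f } ∪ { a, f }
  { c, d, e }  = complement { a, b, f }
  { d, e, f }  = { d, e } ∪ { f }
  — 24 sets.
Pass 4: 8 new —
  { a, c }  = { c } ∪ { a }
  { b, f }  = { b } ∪ { f }
  { a, b, c }  = complement { d, e, f }
  { a, d, e }  = { d, e } ∪ { a }
  { b, c, f }  = { b } ∪ { c, f }
  { b, d, e }  = complement { a, c, f }
  { a, c, d, e }  = { c, d, e } ∪ { a }
  { b, d, e, f }  = { b } ∪ { d, e, f }
  — 32 sets.
Pass 5: no new sets; the family is a σ-algebra.

|σ(𝒞)| = 32.  σ(𝒞) = { ∅, { a }, { b }, { c }, { f }, { a, b }, { a, c }, { a, f }, { b, c }, { b, f }, { c, f }, { d, e }, { a, b, c }, { a, b, f }, { a, c, f }, { a, d, e }, { b, c, f }, { b, d, e }, { c, d, e }, { d, e, f }, { a, b, c, f }, { a, b, d, e }, { a, c, d, e }, { a, d, e, f }, { b, c, d, e }, { b, d, e, f }, { c, d, e, f }, { a, b, c, d, e }, { a, b, d, e, f }, { a, c, d, e, f }, { b, c, d, e, f }, S }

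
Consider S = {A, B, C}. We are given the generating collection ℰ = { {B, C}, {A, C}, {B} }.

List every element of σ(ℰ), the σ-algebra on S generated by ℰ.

Initial family (5 sets): { {}, {B}, {A, C}, {B, C}, S }.
Iteration 1 adds 1:
  {A}  = S∖{B, C}
Iteration 2. New:
  {A, B}  = {B} ∪ {A}
Iteration 3. New:
  {C}  = S∖{A, B}
Iteration 4: already closed under ᶜ and ∪.

|σ(ℰ)| = 8.  σ(ℰ) = { {}, {A}, {B}, {C}, {A, B}, {A, C}, {B, C}, S }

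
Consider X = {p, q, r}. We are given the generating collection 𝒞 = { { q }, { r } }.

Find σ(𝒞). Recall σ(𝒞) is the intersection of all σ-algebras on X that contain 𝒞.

|σ(𝒞)| = 8.  σ(𝒞) = { {  }, { p }, { q }, { r }, { p, q }, { p, r }, { q, r }, X }

Trace:
Take S₀ = 𝒞 ∪ {∅, X} = { {  }, { q }, { r }, X }.
Pass 1: +3 →
  { p, q }  = complement { r }
  { p, r }  = complement { q }
  { q, r }  = { r } ∪ { q }
  (now 7)
Pass 2: +1 →
  { p }  = complement { q, r }
  (now 8)
After Pass 3 the family is unchanged; done.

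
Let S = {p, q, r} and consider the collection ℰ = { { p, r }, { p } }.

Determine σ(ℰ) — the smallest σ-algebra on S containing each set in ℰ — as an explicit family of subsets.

Start: ℰ ∪ {∅, S} = { ∅, { p }, { p, r }, S }.
Pass 1: +2 →
  { q }  = complement { p, r }
  { q, r }  = complement { p }
  (now 6)
Pass 2: +1 →
  { p, q }  = { q } ∪ { p }
  (now 7)
Pass 3 adds 1:
  { r }  = complement { p, q }
  (now 8)
Pass 4: no new sets; the family is a σ-algebra.

Hence σ(ℰ) has 8 members: { ∅, { p }, { q }, { r }, { p, q }, { p, r }, { q, r }, S }.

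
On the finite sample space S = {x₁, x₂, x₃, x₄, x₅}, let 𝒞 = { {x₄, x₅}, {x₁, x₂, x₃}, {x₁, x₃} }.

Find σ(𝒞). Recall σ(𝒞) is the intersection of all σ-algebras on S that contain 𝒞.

Start: 𝒞 ∪ {∅, S} = { {}, {x₁, x₃}, {x₄, x₅}, {x₁, x₂, x₃}, S }.
Round 1 adds 2:
  {x₂, x₄, x₅}  = ᶜ of {x₁, x₃}
  {x₁, x₃, x₄, x₅}  = {x₄, x₅} ∪ {x₁, x₃}
  |family| = 7
Round 2 (1 new):
  {x₂}  = ᶜ of {x₁, x₃, x₄, x₅}
  |family| = 8
Round 3 adds nothing — fixpoint reached.

Hence σ(𝒞) has 8 members: { {}, {x₂}, {x₁, x₃}, {x₄, x₅}, {x₁, x₂, x₃}, {x₂, x₄, x₅}, {x₁, x₃, x₄, x₅}, S }.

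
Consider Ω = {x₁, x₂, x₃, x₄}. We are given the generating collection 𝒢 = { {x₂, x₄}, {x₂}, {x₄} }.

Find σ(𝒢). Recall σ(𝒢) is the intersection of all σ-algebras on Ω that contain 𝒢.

Start: 𝒢 ∪ {∅, Ω} = { {}, {x₂}, {x₄}, {x₂, x₄}, Ω }.
Pass 1 (3 new):
  {x₁, x₃}  = complement {x₂, x₄}
  {x₁, x₂, x₃}  = complement {x₄}
  {x₁, x₃, x₄}  = complement {x₂}
  (now 8)
After Pass 2 the family is unchanged; done.

σ(𝒢) = { {}, {x₂}, {x₄}, {x₁, x₃}, {x₂, x₄}, {x₁, x₂, x₃}, {x₁, x₃, x₄}, Ω }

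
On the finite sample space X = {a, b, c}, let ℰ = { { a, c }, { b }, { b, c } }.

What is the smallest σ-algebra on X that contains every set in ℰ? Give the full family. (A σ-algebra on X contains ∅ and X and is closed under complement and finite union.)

Take S₀ = ℰ ∪ {∅, X} = { {  }, { b }, { a, c }, { b, c }, X }.
Step 1: 1 new —
  { a }  = ᶜ of { b, c }
  |family| = 6
Step 2. New:
  { a, b }  = { b } ∪ { a }
  |family| = 7
Step 3 (1 new):
  { c }  = ᶜ of { a, b }
  |family| = 8
After Step 4 the family is unchanged; done.

σ(ℰ) = { {  }, { a }, { b }, { c }, { a, b }, { a, c }, { b, c }, X }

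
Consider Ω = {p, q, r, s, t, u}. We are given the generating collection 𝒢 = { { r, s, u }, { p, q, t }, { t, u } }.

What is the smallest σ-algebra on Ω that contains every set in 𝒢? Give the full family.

Initial family (5 sets): { {}, { t, u }, { p, q, t }, { r, s, u }, Ω }.
Iteration 1: 3 new —
  { p, q, r, s }  = Ω∖{ t, u }
  { p, q, t, u }  = { p, q, t } ∪ { t, u }
  { r, s, t, u }  = { t, u } ∪ { r, s, u }
  — 8 sets.
Iteration 2. New:
  { p, q }  = Ω∖{ r, s, t, u }
  { r, s }  = Ω∖{ p, q, t, u }
  { p, q, r, s, t }  = { p, q, t } ∪ { p, q, r, s }
  { p, q, r, s, u }  = { r, s, u } ∪ { p, q, r, s }
  — 12 sets.
Iteration 3. New:
  { t }  = Ω∖{ p, q, r, s, u }
  { u }  = Ω∖{ p, q, r, s, t }
  — 14 sets.
Iteration 4: 2 new —
  { p, q, u }  = { p, q } ∪ { u }
  { r, s, t }  = { r, s } ∪ { t }
  — 16 sets.
After Iteration 5 the family is unchanged; done.

|σ(𝒢)| = 16.  σ(𝒢) = { {}, { t }, { u }, { p, q }, { r, s }, { t, u }, { p, q, t }, { p, q, u }, { r, s, t }, { r, s, u }, { p, q, r, s }, { p, q, t, u }, { r, s, t, u }, { p, q, r, s, t }, { p, q, r, s, u }, Ω }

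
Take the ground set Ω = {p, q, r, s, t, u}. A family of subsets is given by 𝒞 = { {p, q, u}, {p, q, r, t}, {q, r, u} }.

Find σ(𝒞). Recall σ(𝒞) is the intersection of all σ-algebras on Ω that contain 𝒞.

|σ(𝒞)| = 64.  σ(𝒞) = { ∅, {p}, {q}, {r}, {s}, {t}, {u}, {p, q}, {p, r}, {p, s}, {p, t}, {p, u}, {q, r}, {q, s}, {q, t}, {q, u}, {r, s}, {r, t}, {r, u}, {s, t}, {s, u}, {t, u}, {p, q, r}, {p, q, s}, {p, q, t}, {p, q, u}, {p, r, s}, {p, r, t}, {p, r, u}, {p, s, t}, {p, s, u}, {p, t, u}, {q, r, s}, {q, r, t}, {q, r, u}, {q, s, t}, {q, s, u}, {q, t, u}, {r, s, t}, {r, s, u}, {r, t, u}, {s, t, u}, {p, q, r, s}, {p, q, r, t}, {p, q, r, u}, {p, q, s, t}, {p, q, s, u}, {p, q, t, u}, {p, r, s, t}, {p, r, s, u}, {p, r, t, u}, {p, s, t, u}, {q, r, s, t}, {q, r, s, u}, {q, r, t, u}, {q, s, t, u}, {r, s, t, u}, {p, q, r, s, t}, {p, q, r, s, u}, {p, q, r, t, u}, {p, q, s, t, u}, {p, r, s, t, u}, {q, r, s, t, u}, Ω }

Working:
Initial family (5 sets): { ∅, {p, q, u}, {q, r, u}, {p, q, r, t}, Ω }.
Step 1 adds 5:
  {s, u}  = {p, q, r, t}ᶜ
  {p, s, t}  = {q, r, u}ᶜ
  {r, s, t}  = {p, q, u}ᶜ
  {p, q, r, u}  = {q, r, u} ∪ {p, q, u}
  {p, q, r, t, u}  = {q, r, u} ∪ {p, q, r, t}
  [10 total]
Step 2. New:
  {s}  = {p, q, r, t, u}ᶜ
  {s, t}  = {p, q, r, u}ᶜ
  {p, q, s, u}  = {p, q, u} ∪ {s, u}
  {p, r, s, t}  = {p, s, t} ∪ {r, s, t}
  {p, s, t, u}  = {p, s, t} ∪ {s, u}
  {q, r, s, u}  = {q, r, u} ∪ {s, u}
  {r, s, t, u}  = {r, s, t} ∪ {s, u}
  {p, q, r, s, t}  = {p, s, t} ∪ {p, q, r, t}
  {p, q, r, s, u}  = {p, q, r, u} ∪ {s, u}
  {p, q, s, t, u}  = {p, s, t} ∪ {p, q, u}
  {q, r, s, t, u}  = {r, s, t} ∪ {q, r, u}
  [21 total]
Step 3: 11 new —
  {p}  = {q, r, s, t, u}ᶜ
  {r}  = {p, q, s, t, u}ᶜ
  {t}  = {p, q, r, s, u}ᶜ
  {u}  = {p, q, r, s, t}ᶜ
  {p, q}  = {r, s, t, u}ᶜ
  {p, t}  = {q, r, s, u}ᶜ
  {q, r}  = {p, s, t, u}ᶜ
  {q, u}  = {p, r, s, t}ᶜ
  {r, t}  = {p, q, s, u}ᶜ
  {s, t, u}  = {s, t} ∪ {s, u}
  {p, r, s, t, u}  = {r, s, t} ∪ {p, s, t, u}
  [32 total]
Step 4: 24 new —
  {q}  = {p, r, s, t, u}ᶜ
  {p, r}  = {p} ∪ {r}
  {p, s}  = {p} ∪ {s}
  {p, u}  = {p} ∪ {u}
  {r, s}  = {r} ∪ {s}
  {r, u}  = {u} ∪ {r}
  {t, u}  = {u} ∪ {t}
  {p, q, r}  = {s, t, u}ᶜ
  {p, q, s}  = {p, q} ∪ {s}
  {p, q, t}  = {p, q} ∪ {t}
  {p, r, t}  = {p} ∪ {r, t}
  {p, s, u}  = {p} ∪ {s, u}
  {p, t, u}  = {u} ∪ {p, t}
  {q, r, s}  = {q, r} ∪ {s}
  {q, r, t}  = {t} ∪ {q, r}
  {q, s, u}  = {q, u} ∪ {s}
  {q, t, u}  = {q, u} ∪ {t}
  {r, s, u}  = {r} ∪ {s, u}
  {r, t, u}  = {u} ∪ {r, t}
  {p, q, s, t}  = {p, s, t} ∪ {p, q}
  {p, q, t, u}  = {q, u} ∪ {p, t}
  {q, r, s, t}  = {r, s, t} ∪ {q, r}
  {q, r, t, u}  = {q, r, u} ∪ {t}
  {q, s, t, u}  = {q, u} ∪ {s, t}
  [56 total]
Step 5. New:
  {q, s}  = {q} ∪ {s}
  {q, t}  = {q} ∪ {t}
  {p, r, s}  = {q, t, u}ᶜ
  {p, r, u}  = {p, u} ∪ {p, r}
  {q, s, t}  = {q} ∪ {s, t}
  {p, q, r, s}  = {t, u}ᶜ
  {p, r, s, u}  = {r, s} ∪ {p, u}
  {p, r, t, u}  = {t, u} ∪ {p, r, t}
  [64 total]
Step 6 adds nothing — fixpoint reached.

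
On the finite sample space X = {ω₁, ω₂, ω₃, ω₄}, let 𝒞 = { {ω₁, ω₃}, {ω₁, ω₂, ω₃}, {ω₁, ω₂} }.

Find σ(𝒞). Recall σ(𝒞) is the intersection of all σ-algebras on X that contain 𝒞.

Answer: σ(𝒞) = { {}, {ω₁}, {ω₂}, {ω₃}, {ω₄}, {ω₁, ω₂}, {ω₁, ω₃}, {ω₁, ω₄}, {ω₂, ω₃}, {ω₂, ω₄}, {ω₃, ω₄}, {ω₁, ω₂, ω₃}, {ω₁, ω₂, ω₄}, {ω₁, ω₃, ω₄}, {ω₂, ω₃, ω₄}, X }

Trace:
Start: 𝒞 ∪ {∅, X} = { {}, {ω₁, ω₂}, {ω₁, ω₃}, {ω₁, ω₂, ω₃}, X }.
Pass 1. New:
  {ω₄}  = X∖{ω₁, ω₂, ω₃}
  {ω₂, ω₄}  = X∖{ω₁, ω₃}
  {ω₃, ω₄}  = X∖{ω₁, ω₂}
  (now 8)
Pass 2. New:
  {ω₁, ω₂, ω₄}  = {ω₄} ∪ {ω₁, ω₂}
  {ω₁, ω₃, ω₄}  = {ω₄} ∪ {ω₁, ω₃}
  {ω₂, ω₃, ω₄}  = {ω₃, ω₄} ∪ {ω₂, ω₄}
  (now 11)
Pass 3 adds 3:
  {ω₁}  = X∖{ω₂, ω₃, ω₄}
  {ω₂}  = X∖{ω₁, ω₃, ω₄}
  {ω₃}  = X∖{ω₁, ω₂, ω₄}
  (now 14)
Pass 4: 2 new —
  {ω₁, ω₄}  = {ω₄} ∪ {ω₁}
  {ω₂, ω₃}  = {ω₃} ∪ {ω₂}
  (now 16)
Pass 5: already closed under ᶜ and ∪.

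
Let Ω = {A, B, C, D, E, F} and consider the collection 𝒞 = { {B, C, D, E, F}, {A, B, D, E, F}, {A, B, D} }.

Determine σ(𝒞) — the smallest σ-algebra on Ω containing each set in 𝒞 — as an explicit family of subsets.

Take S₀ = 𝒞 ∪ {∅, Ω} = { {}, {A, B, D}, {A, B, D, E, F}, {B, C, D, E, F}, Ω }.
Round 1: +3 →
  {A}  = {B, C, D, E, F}ᶜ
  {C}  = {A, B, D, E, F}ᶜ
  {C, E, F}  = {A, B, D}ᶜ
  |family| = 8
Round 2 (3 new):
  {A, C}  = {C} ∪ {A}
  {A, B, C, D}  = {C} ∪ {A, B, D}
  {A, C, E, F}  = {A} ∪ {C, E, F}
  |family| = 11
Round 3 adds 3:
  {B, D}  = {A, C, E, F}ᶜ
  {E, F}  = {A, B, C, D}ᶜ
  {B, D, E, F}  = {A, C}ᶜ
  |family| = 14
Round 4 (2 new):
  {A, E, F}  = {E, F} ∪ {A}
  {B, C, D}  = {C} ∪ {B, D}
  |family| = 16
Round 5: closed — nothing new.

σ(𝒞) = { {}, {A}, {C}, {A, C}, {B, D}, {E, F}, {A, B, D}, {A, E, F}, {B, C, D}, {C, E, F}, {A, B, C, D}, {A, C, E, F}, {B, D, E, F}, {A, B, D, E, F}, {B, C, D, E, F}, Ω }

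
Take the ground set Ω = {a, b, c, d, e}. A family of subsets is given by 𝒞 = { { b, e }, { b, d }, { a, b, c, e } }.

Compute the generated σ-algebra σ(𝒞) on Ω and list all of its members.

Answer: σ(𝒞) = { {  }, { b }, { d }, { e }, { a, c }, { b, d }, { b, e }, { d, e }, { a, b, c }, { a, c, d }, { a, c, e }, { b, d, e }, { a, b, c, d }, { a, b, c, e }, { a, c, d, e }, Ω }

Working:
Begin from { {  }, { b, d }, { b, e }, { a, b, c, e }, Ω } (that is, 𝒞 plus ∅ and Ω).
Pass 1. New:
  { d }  = ᶜ of { a, b, c, e }
  { a, c, d }  = ᶜ of { b, e }
  { a, c, e }  = ᶜ of { b, d }
  { b, d, e }  = { b, e } ∪ { b, d }
Pass 2: 3 new —
  { a, c }  = ᶜ of { b, d, e }
  { a, b, c, d }  = { a, c, d } ∪ { b, d }
  { a, c, d, e }  = { a, c, e } ∪ { a, c, d }
Pass 3 (2 new):
  { b }  = ᶜ of { a, c, d, e }
  { e }  = ᶜ of { a, b, c, d }
Pass 4: +2 →
  { d, e }  = { d } ∪ { e }
  { a, b, c }  = { a, c } ∪ { b }
Pass 5: no new sets; the family is a σ-algebra.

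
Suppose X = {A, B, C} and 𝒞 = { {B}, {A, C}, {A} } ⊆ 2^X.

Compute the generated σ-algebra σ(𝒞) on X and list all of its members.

σ(𝒞) = { {}, {A}, {B}, {C}, {A, B}, {A, C}, {B, C}, X }

Check:
Seed the family with 𝒞 together with ∅ and X: { {}, {A}, {B}, {A, C}, X }.
Round 1 (2 new):
  {A, B}  = {B} ∪ {A}
  {B, C}  = ᶜ of {A}
  (now 7)
Round 2 (1 new):
  {C}  = ᶜ of {A, B}
  (now 8)
Round 3: no new sets; the family is a σ-algebra.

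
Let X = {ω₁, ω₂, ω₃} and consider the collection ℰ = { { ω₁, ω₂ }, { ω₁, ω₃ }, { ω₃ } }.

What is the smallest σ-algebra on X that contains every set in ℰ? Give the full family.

Start: ℰ ∪ {∅, X} = { ∅, { ω₃ }, { ω₁, ω₂ }, { ω₁, ω₃ }, X }.
Round 1: 1 new —
  { ω₂ }  = complement { ω₁, ω₃ }
Round 2 (1 new):
  { ω₂, ω₃ }  = { ω₃ } ∪ { ω₂ }
Round 3: +1 →
  { ω₁ }  = complement { ω₂, ω₃ }
Round 4: already closed under ᶜ and ∪.

σ(ℰ) = { ∅, { ω₁ }, { ω₂ }, { ω₃ }, { ω₁, ω₂ }, { ω₁, ω₃ }, { ω₂, ω₃ }, X }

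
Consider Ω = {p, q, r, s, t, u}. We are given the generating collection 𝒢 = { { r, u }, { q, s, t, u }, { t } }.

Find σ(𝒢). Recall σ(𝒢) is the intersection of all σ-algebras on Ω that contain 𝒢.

Start: 𝒢 ∪ {∅, Ω} = { {  }, { t }, { r, u }, { q, s, t, u }, Ω }.
Iteration 1 adds 5:
  { p, r }  = { q, s, t, u }ᶜ
  { r, t, u }  = { r, u } ∪ { t }
  { p, q, s, t }  = { r, u }ᶜ
  { p, q, r, s, u }  = { t }ᶜ
  { q, r, s, t, u }  = { q, s, t, u } ∪ { r, u }
  |family| = 10
Iteration 2: +7 →
  { p }  = { q, r, s, t, u }ᶜ
  { p, q, s }  = { r, t, u }ᶜ
  { p, r, t }  = { t } ∪ { p, r }
  { p, r, u }  = { p, r } ∪ { r, u }
  { p, r, t, u }  = { p, r } ∪ { r, t, u }
  { p, q, r, s, t }  = { p, q, s, t } ∪ { p, r }
  { p, q, s, t, u }  = { p, q, s, t } ∪ { q, s, t, u }
  |family| = 17
Iteration 3 (7 new):
  { r }  = { p, q, s, t, u }ᶜ
  { u }  = { p, q, r, s, t }ᶜ
  { p, t }  = { t } ∪ { p }
  { q, s }  = { p, r, t, u }ᶜ
  { q, s, t }  = { p, r, u }ᶜ
  { q, s, u }  = { p, r, t }ᶜ
  { p, q, r, s }  = { p, r } ∪ { p, q, s }
  |family| = 24
Iteration 4 adds 8:
  { p, u }  = { u } ∪ { p }
  { r, t }  = { t } ∪ { r }
  { t, u }  = { p, q, r, s }ᶜ
  { p, t, u }  = { u } ∪ { p, t }
  { q, r, s }  = { r } ∪ { q, s }
  { p, q, s, u }  = { q, s, u } ∪ { p, q, s }
  { q, r, s, t }  = { r } ∪ { q, s, t }
  { q, r, s, u }  = { p, t }ᶜ
  |family| = 32
Iteration 5: no new sets; the family is a σ-algebra.

Therefore σ(𝒢) = { {  }, { p }, { r }, { t }, { u }, { p, r }, { p, t }, { p, u }, { q, s }, { r, t }, { r, u }, { t, u }, { p, q, s }, { p, r, t }, { p, r, u }, { p, t, u }, { q, r, s }, { q, s, t }, { q, s, u }, { r, t, u }, { p, q, r, s }, { p, q, s, t }, { p, q, s, u }, { p, r, t, u }, { q, r, s, t }, { q, r, s, u }, { q, s, t, u }, { p, q, r, s, t }, { p, q, r, s, u }, { p, q, s, t, u }, { q, r, s, t, u }, Ω } (|σ(𝒢)| = 32).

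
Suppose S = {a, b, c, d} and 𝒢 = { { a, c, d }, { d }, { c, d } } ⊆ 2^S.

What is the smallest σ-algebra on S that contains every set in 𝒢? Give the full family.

Take S₀ = 𝒢 ∪ {∅, S} = { ∅, { d }, { c, d }, { a, c, d }, S }.
Round 1. New:
  { b }  = { a, c, d }ᶜ
  { a, b }  = { c, d }ᶜ
  { a, b, c }  = { d }ᶜ
  [8 total]
Round 2: +3 →
  { b, d }  = { d } ∪ { b }
  { a, b, d }  = { d } ∪ { a, b }
  { b, c, d }  = { b } ∪ { c, d }
  [11 total]
Round 3. New:
  { a }  = { b, c, d }ᶜ
  { c }  = { a, b, d }ᶜ
  { a, c }  = { b, d }ᶜ
  [14 total]
Round 4. New:
  { a, d }  = { d } ∪ { a }
  { b, c }  = { c } ∪ { b }
  [16 total]
Round 5: stable.

Hence σ(𝒢) has 16 members: { ∅, { a }, { b }, { c }, { d }, { a, b }, { a, c }, { a, d }, { b, c }, { b, d }, { c, d }, { a, b, c }, { a, b, d }, { a, c, d }, { b, c, d }, S }.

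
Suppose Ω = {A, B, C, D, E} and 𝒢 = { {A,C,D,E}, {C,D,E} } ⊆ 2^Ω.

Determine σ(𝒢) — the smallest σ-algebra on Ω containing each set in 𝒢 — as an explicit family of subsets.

σ(𝒢) = { {}, {A}, {B}, {A,B}, {C,D,E}, {A,C,D,E}, {B,C,D,E}, Ω }

Derivation:
Begin from { {}, {C,D,E}, {A,C,D,E}, Ω } (that is, 𝒢 plus ∅ and Ω).
Iteration 1 adds 2:
  {B}  = Ω∖{A,C,D,E}
  {A,B}  = Ω∖{C,D,E}
  — 6 sets.
Iteration 2 adds 1:
  {B,C,D,E}  = {C,D,E} ∪ {B}
  — 7 sets.
Iteration 3 (1 new):
  {A}  = Ω∖{B,C,D,E}
  — 8 sets.
Iteration 4: already closed under ᶜ and ∪.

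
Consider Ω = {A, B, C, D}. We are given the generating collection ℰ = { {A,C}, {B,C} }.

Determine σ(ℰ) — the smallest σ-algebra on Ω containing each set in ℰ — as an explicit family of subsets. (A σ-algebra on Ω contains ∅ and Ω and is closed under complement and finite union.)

σ(ℰ) (16 sets): { {}, {A}, {B}, {C}, {D}, {A,B}, {A,C}, {A,D}, {B,C}, {B,D}, {C,D}, {A,B,C}, {A,B,D}, {A,C,D}, {B,C,D}, Ω }

Working:
Start: ℰ ∪ {∅, Ω} = { {}, {A,C}, {B,C}, Ω }.
Pass 1: +3 →
  {A,D}  = ᶜ of {B,C}
  {B,D}  = ᶜ of {A,C}
  {A,B,C}  = {A,C} ∪ {B,C}
  [7 total]
Pass 2 (4 new):
  {D}  = ᶜ of {A,B,C}
  {A,B,D}  = {A,D} ∪ {B,D}
  {A,C,D}  = {A,D} ∪ {A,C}
  {B,C,D}  = {B,C} ∪ {B,D}
  [11 total]
Pass 3 adds 3:
  {A}  = ᶜ of {B,C,D}
  {B}  = ᶜ of {A,C,D}
  {C}  = ᶜ of {A,B,D}
  [14 total]
Pass 4: +2 →
  {A,B}  = {B} ∪ {A}
  {C,D}  = {C} ∪ {D}
  [16 total]
Pass 5 adds nothing — fixpoint reached.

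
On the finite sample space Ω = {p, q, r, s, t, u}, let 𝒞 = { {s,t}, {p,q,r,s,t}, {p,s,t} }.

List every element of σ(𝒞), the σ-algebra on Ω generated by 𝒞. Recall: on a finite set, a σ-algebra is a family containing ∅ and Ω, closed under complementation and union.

|σ(𝒞)| = 16.  σ(𝒞) = { {}, {p}, {u}, {p,u}, {q,r}, {s,t}, {p,q,r}, {p,s,t}, {q,r,u}, {s,t,u}, {p,q,r,u}, {p,s,t,u}, {q,r,s,t}, {p,q,r,s,t}, {q,r,s,t,u}, Ω }

Derivation:
Seed the family with 𝒞 together with ∅ and Ω: { {}, {s,t}, {p,s,t}, {p,q,r,s,t}, Ω }.
Round 1 adds 3:
  {u}  = Ω∖{p,q,r,s,t}
  {q,r,u}  = Ω∖{p,s,t}
  {p,q,r,u}  = Ω∖{s,t}
  (now 8)
Round 2 (3 new):
  {s,t,u}  = {s,t} ∪ {u}
  {p,s,t,u}  = {p,s,t} ∪ {u}
  {q,r,s,t,u}  = {s,t} ∪ {q,r,u}
  (now 11)
Round 3 adds 3:
  {p}  = Ω∖{q,r,s,t,u}
  {q,r}  = Ω∖{p,s,t,u}
  {p,q,r}  = Ω∖{s,t,u}
  (now 14)
Round 4: +2 →
  {p,u}  = {p} ∪ {u}
  {q,r,s,t}  = {s,t} ∪ {q,r}
  (now 16)
Round 5 adds nothing — fixpoint reached.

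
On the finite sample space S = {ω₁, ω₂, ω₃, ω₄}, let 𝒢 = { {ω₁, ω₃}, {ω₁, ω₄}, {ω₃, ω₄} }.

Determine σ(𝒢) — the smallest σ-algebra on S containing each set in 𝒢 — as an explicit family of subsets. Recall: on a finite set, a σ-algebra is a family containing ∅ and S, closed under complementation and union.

σ(𝒢) = { {}, {ω₁}, {ω₂}, {ω₃}, {ω₄}, {ω₁, ω₂}, {ω₁, ω₃}, {ω₁, ω₄}, {ω₂, ω₃}, {ω₂, ω₄}, {ω₃, ω₄}, {ω₁, ω₂, ω₃}, {ω₁, ω₂, ω₄}, {ω₁, ω₃, ω₄}, {ω₂, ω₃, ω₄}, S }

Working:
Begin from { {}, {ω₁, ω₃}, {ω₁, ω₄}, {ω₃, ω₄}, S } (that is, 𝒢 plus ∅ and S).
Pass 1: 4 new —
  {ω₁, ω₂}  = ᶜ of {ω₃, ω₄}
  {ω₂, ω₃}  = ᶜ of {ω₁, ω₄}
  {ω₂, ω₄}  = ᶜ of {ω₁, ω₃}
  {ω₁, ω₃, ω₄}  = {ω₃, ω₄} ∪ {ω₁, ω₄}
  — 9 sets.
Pass 2. New:
  {ω₂}  = ᶜ of {ω₁, ω₃, ω₄}
  {ω₁, ω₂, ω₃}  = {ω₁, ω₂} ∪ {ω₂, ω₃}
  {ω₁, ω₂, ω₄}  = {ω₁, ω₂} ∪ {ω₁, ω₄}
  {ω₂, ω₃, ω₄}  = {ω₃, ω₄} ∪ {ω₂, ω₃}
  — 13 sets.
Pass 3 (3 new):
  {ω₁}  = ᶜ of {ω₂, ω₃, ω₄}
  {ω₃}  = ᶜ of {ω₁, ω₂, ω₄}
  {ω₄}  = ᶜ of {ω₁, ω₂, ω₃}
  — 16 sets.
Pass 4: closed — nothing new.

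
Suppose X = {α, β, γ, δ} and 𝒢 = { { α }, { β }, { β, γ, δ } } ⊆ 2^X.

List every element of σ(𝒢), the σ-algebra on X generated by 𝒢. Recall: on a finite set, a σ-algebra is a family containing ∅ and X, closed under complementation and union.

Initial family (5 sets): { ∅, { α }, { β }, { β, γ, δ }, X }.
Step 1 (2 new):
  { α, β }  = { β } ∪ { α }
  { α, γ, δ }  = { β }ᶜ
Step 2. New:
  { γ, δ }  = { α, β }ᶜ
Step 3: closed — nothing new.

σ(𝒢) = { ∅, { α }, { β }, { α, β }, { γ, δ }, { α, γ, δ }, { β, γ, δ }, X }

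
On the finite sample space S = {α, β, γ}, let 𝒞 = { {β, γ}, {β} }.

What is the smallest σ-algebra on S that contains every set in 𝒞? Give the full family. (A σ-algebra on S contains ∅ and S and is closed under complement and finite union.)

Seed the family with 𝒞 together with ∅ and S: { ∅, {β}, {β, γ}, S }.
Step 1: 2 new —
  {α}  = complement {β, γ}
  {α, γ}  = complement {β}
  |family| = 6
Step 2. New:
  {α, β}  = {β} ∪ {α}
  |family| = 7
Step 3: 1 new —
  {γ}  = complement {α, β}
  |family| = 8
Step 4: already closed under ᶜ and ∪.

|σ(𝒞)| = 8.  σ(𝒞) = { ∅, {α}, {β}, {γ}, {α, β}, {α, γ}, {β, γ}, S }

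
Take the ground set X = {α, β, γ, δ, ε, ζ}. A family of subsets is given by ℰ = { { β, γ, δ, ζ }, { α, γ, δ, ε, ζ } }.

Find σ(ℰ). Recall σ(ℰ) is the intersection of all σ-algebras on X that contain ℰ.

σ(ℰ) = { {  }, { β }, { α, ε }, { α, β, ε }, { γ, δ, ζ }, { β, γ, δ, ζ }, { α, γ, δ, ε, ζ }, X }

Trace:
Start: ℰ ∪ {∅, X} = { {  }, { β, γ, δ, ζ }, { α, γ, δ, ε, ζ }, X }.
Iteration 1. New:
  { β }  = complement { α, γ, δ, ε, ζ }
  { α, ε }  = complement { β, γ, δ, ζ }
  (now 6)
Iteration 2 (1 new):
  { α, β, ε }  = { α, ε } ∪ { β }
  (now 7)
Iteration 3: +1 →
  { γ, δ, ζ }  = complement { α, β, ε }
  (now 8)
Iteration 4: already closed under ᶜ and ∪.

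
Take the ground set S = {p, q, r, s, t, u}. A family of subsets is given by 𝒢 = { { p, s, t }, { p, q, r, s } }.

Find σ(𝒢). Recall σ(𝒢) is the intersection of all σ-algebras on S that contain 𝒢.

Begin from { {}, { p, s, t }, { p, q, r, s }, S } (that is, 𝒢 plus ∅ and S).
Iteration 1 (3 new):
  { t, u }  = complement { p, q, r, s }
  { q, r, u }  = complement { p, s, t }
  { p, q, r, s, t }  = { p, q, r, s } ∪ { p, s, t }
  — 7 sets.
Iteration 2. New:
  { u }  = complement { p, q, r, s, t }
  { p, s, t, u }  = { p, s, t } ∪ { t, u }
  { q, r, t, u }  = { t, u } ∪ { q, r, u }
  { p, q, r, s, u }  = { q, r, u } ∪ { p, q, r, s }
  — 11 sets.
Iteration 3 adds 3:
  { t }  = complement { p, q, r, s, u }
  { p, s }  = complement { q, r, t, u }
  { q, r }  = complement { p, s, t, u }
  — 14 sets.
Iteration 4: 2 new —
  { p, s, u }  = { p, s } ∪ { u }
  { q, r, t }  = { q, r } ∪ { t }
  — 16 sets.
Iteration 5: no new sets; the family is a σ-algebra.

σ(𝒢) = { {}, { t }, { u }, { p, s }, { q, r }, { t, u }, { p, s, t }, { p, s, u }, { q, r, t }, { q, r, u }, { p, q, r, s }, { p, s, t, u }, { q, r, t, u }, { p, q, r, s, t }, { p, q, r, s, u }, S }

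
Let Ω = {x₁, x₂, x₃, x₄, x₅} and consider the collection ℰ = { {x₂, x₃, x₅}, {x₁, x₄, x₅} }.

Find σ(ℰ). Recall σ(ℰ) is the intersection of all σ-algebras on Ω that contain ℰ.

Start: ℰ ∪ {∅, Ω} = { {}, {x₁, x₄, x₅}, {x₂, x₃, x₅}, Ω }.
Iteration 1: +2 →
  {x₁, x₄}  = {x₂, x₃, x₅}ᶜ
  {x₂, x₃}  = {x₁, x₄, x₅}ᶜ
Iteration 2: +1 →
  {x₁, x₂, x₃, x₄}  = {x₁, x₄} ∪ {x₂, x₃}
Iteration 3: +1 →
  {x₅}  = {x₁, x₂, x₃, x₄}ᶜ
Iteration 4: no new sets; the family is a σ-algebra.

|σ(ℰ)| = 8.  σ(ℰ) = { {}, {x₅}, {x₁, x₄}, {x₂, x₃}, {x₁, x₄, x₅}, {x₂, x₃, x₅}, {x₁, x₂, x₃, x₄}, Ω }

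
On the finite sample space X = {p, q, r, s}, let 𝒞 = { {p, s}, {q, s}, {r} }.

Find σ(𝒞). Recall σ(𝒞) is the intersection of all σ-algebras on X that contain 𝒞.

Seed the family with 𝒞 together with ∅ and X: { ∅, {r}, {p, s}, {q, s}, X }.
Round 1: 5 new —
  {p, r}  = X∖{q, s}
  {q, r}  = X∖{p, s}
  {p, q, s}  = X∖{r}
  {p, r, s}  = {r} ∪ {p, s}
  {q, r, s}  = {r} ∪ {q, s}
  [10 total]
Round 2: +3 →
  {p}  = X∖{q, r, s}
  {q}  = X∖{p, r, s}
  {p, q, r}  = {q, r} ∪ {p, r}
  [13 total]
Round 3 adds 2:
  {s}  = X∖{p, q, r}
  {p, q}  = {q} ∪ {p}
  [15 total]
Round 4 adds 1:
  {r, s}  = X∖{p, q}
  [16 total]
Round 5: stable.

Hence σ(𝒞) has 16 members: { ∅, {p}, {q}, {r}, {s}, {p, q}, {p, r}, {p, s}, {q, r}, {q, s}, {r, s}, {p, q, r}, {p, q, s}, {p, r, s}, {q, r, s}, X }.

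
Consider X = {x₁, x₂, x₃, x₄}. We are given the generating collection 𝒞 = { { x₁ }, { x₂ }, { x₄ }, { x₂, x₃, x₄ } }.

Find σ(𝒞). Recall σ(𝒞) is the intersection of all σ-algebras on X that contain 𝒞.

|σ(𝒞)| = 16.  σ(𝒞) = { {  }, { x₁ }, { x₂ }, { x₃ }, { x₄ }, { x₁, x₂ }, { x₁, x₃ }, { x₁, x₄ }, { x₂, x₃ }, { x₂, x₄ }, { x₃, x₄ }, { x₁, x₂, x₃ }, { x₁, x₂, x₄ }, { x₁, x₃, x₄ }, { x₂, x₃, x₄ }, X }

Derivation:
Seed the family with 𝒞 together with ∅ and X: { {  }, { x₁ }, { x₂ }, { x₄ }, { x₂, x₃, x₄ }, X }.
Step 1 adds 5:
  { x₁, x₂ }  = { x₂ } ∪ { x₁ }
  { x₁, x₄ }  = { x₄ } ∪ { x₁ }
  { x₂, x₄ }  = { x₄ } ∪ { x₂ }
  { x₁, x₂, x₃ }  = X∖{ x₄ }
  { x₁, x₃, x₄ }  = X∖{ x₂ }
  (now 11)
Step 2: +4 →
  { x₁, x₃ }  = X∖{ x₂, x₄ }
  { x₂, x₃ }  = X∖{ x₁, x₄ }
  { x₃, x₄ }  = X∖{ x₁, x₂ }
  { x₁, x₂, x₄ }  = { x₁, x₂ } ∪ { x₁, x₄ }
  (now 15)
Step 3 (1 new):
  { x₃ }  = X∖{ x₁, x₂, x₄ }
  (now 16)
Step 4: no new sets; the family is a σ-algebra.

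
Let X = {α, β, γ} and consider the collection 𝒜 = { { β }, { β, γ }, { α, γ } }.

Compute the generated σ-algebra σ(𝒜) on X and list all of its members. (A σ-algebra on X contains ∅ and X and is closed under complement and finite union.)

σ(𝒜) (8 sets): { ∅, { α }, { β }, { γ }, { α, β }, { α, γ }, { β, γ }, X }

Trace:
Seed the family with 𝒜 together with ∅ and X: { ∅, { β }, { α, γ }, { β, γ }, X }.
Step 1: 1 new —
  { α }  = X∖{ β, γ }
  [6 total]
Step 2 (1 new):
  { α, β }  = { β } ∪ { α }
  [7 total]
Step 3: +1 →
  { γ }  = X∖{ α, β }
  [8 total]
After Step 4 the family is unchanged; done.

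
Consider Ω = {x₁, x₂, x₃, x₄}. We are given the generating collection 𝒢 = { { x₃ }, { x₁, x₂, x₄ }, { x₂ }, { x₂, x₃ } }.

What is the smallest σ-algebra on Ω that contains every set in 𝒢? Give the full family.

σ(𝒢) = { {  }, { x₂ }, { x₃ }, { x₁, x₄ }, { x₂, x₃ }, { x₁, x₂, x₄ }, { x₁, x₃, x₄ }, Ω }

Working:
Seed the family with 𝒢 together with ∅ and Ω: { {  }, { x₂ }, { x₃ }, { x₂, x₃ }, { x₁, x₂, x₄ }, Ω }.
Pass 1: 2 new —
  { x₁, x₄ }  = Ω∖{ x₂, x₃ }
  { x₁, x₃, x₄ }  = Ω∖{ x₂ }
  (now 8)
Pass 2 adds nothing — fixpoint reached.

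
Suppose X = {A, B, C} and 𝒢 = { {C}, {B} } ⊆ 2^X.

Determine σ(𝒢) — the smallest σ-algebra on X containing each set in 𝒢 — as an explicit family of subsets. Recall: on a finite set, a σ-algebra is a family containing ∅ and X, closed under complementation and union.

Seed the family with 𝒢 together with ∅ and X: { {}, {B}, {C}, X }.
Iteration 1: +3 →
  {A,B}  = X∖{C}
  {A,C}  = X∖{B}
  {B,C}  = {C} ∪ {B}
  (now 7)
Iteration 2: +1 →
  {A}  = X∖{B,C}
  (now 8)
Iteration 3 adds nothing — fixpoint reached.

σ(𝒢) = { {}, {A}, {B}, {C}, {A,B}, {A,C}, {B,C}, X }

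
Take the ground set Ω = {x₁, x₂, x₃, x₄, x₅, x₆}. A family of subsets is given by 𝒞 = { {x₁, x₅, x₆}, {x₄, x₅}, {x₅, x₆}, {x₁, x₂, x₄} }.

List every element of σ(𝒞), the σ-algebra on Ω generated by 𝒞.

Take S₀ = 𝒞 ∪ {∅, Ω} = { {}, {x₄, x₅}, {x₅, x₆}, {x₁, x₂, x₄}, {x₁, x₅, x₆}, Ω }.
Step 1. New:
  {x₂, x₃, x₄}  = {x₁, x₅, x₆}ᶜ
  {x₃, x₅, x₆}  = {x₁, x₂, x₄}ᶜ
  {x₄, x₅, x₆}  = {x₄, x₅} ∪ {x₅, x₆}
  {x₁, x₂, x₃, x₄}  = {x₅, x₆}ᶜ
  {x₁, x₂, x₃, x₆}  = {x₄, x₅}ᶜ
  {x₁, x₂, x₄, x₅}  = {x₄, x₅} ∪ {x₁, x₂, x₄}
  {x₁, x₄, x₅, x₆}  = {x₄, x₅} ∪ {x₁, x₅, x₆}
  {x₁, x₂, x₄, x₅, x₆}  = {x₁, x₅, x₆} ∪ {x₁, x₂, x₄}
Step 2. New:
  {x₃}  = {x₁, x₂, x₄, x₅, x₆}ᶜ
  {x₂, x₃}  = {x₁, x₄, x₅, x₆}ᶜ
  {x₃, x₆}  = {x₁, x₂, x₄, x₅}ᶜ
  {x₁, x₂, x₃}  = {x₄, x₅, x₆}ᶜ
  {x₁, x₃, x₅, x₆}  = {x₁, x₅, x₆} ∪ {x₃, x₅, x₆}
  {x₂, x₃, x₄, x₅}  = {x₂, x₃, x₄} ∪ {x₄, x₅}
  {x₃, x₄, x₅, x₆}  = {x₄, x₅} ∪ {x₃, x₅, x₆}
  {x₁, x₂, x₃, x₄, x₅}  = {x₂, x₃, x₄} ∪ {x₁, x₂, x₄, x₅}
  {x₁, x₂, x₃, x₄, x₆}  = {x₂, x₃, x₄} ∪ {x₁, x₂, x₃, x₆}
  {x₁, x₂, x₃, x₅, x₆}  = {x₅, x₆} ∪ {x₁, x₂, x₃, x₆}
  {x₁, x₃, x₄, x₅, x₆}  = {x₁, x₄, x₅, x₆} ∪ {x₃, x₅, x₆}
  {x₂, x₃, x₄, x₅, x₆}  = {x₂, x₃, x₄} ∪ {x₅, x₆}
Step 3 adds 12:
  {x₁}  = {x₂, x₃, x₄, x₅, x₆}ᶜ
  {x₂}  = {x₁, x₃, x₄, x₅, x₆}ᶜ
  {x₄}  = {x₁, x₂, x₃, x₅, x₆}ᶜ
  {x₅}  = {x₁, x₂, x₃, x₄, x₆}ᶜ
  {x₆}  = {x₁, x₂, x₃, x₄, x₅}ᶜ
  {x₁, x₂}  = {x₃, x₄, x₅, x₆}ᶜ
  {x₁, x₆}  = {x₂, x₃, x₄, x₅}ᶜ
  {x₂, x₄}  = {x₁, x₃, x₅, x₆}ᶜ
  {x₂, x₃, x₆}  = {x₂, x₃} ∪ {x₃, x₆}
  {x₃, x₄, x₅}  = {x₄, x₅} ∪ {x₃}
  {x₂, x₃, x₄, x₆}  = {x₂, x₃, x₄} ∪ {x₃, x₆}
  {x₂, x₃, x₅, x₆}  = {x₅, x₆} ∪ {x₂, x₃}
Step 4: +23 →
  {x₁, x₃}  = {x₃} ∪ {x₁}
  {x₁, x₄}  = {x₂, x₃, x₅, x₆}ᶜ
  {x₁, x₅}  = {x₂, x₃, x₄, x₆}ᶜ
  {x₂, x₅}  = {x₂} ∪ {x₅}
  {x₂, x₆}  = {x₂} ∪ {x₆}
  {x₃, x₄}  = {x₃} ∪ {x₄}
  {x₃, x₅}  = {x₃} ∪ {x₅}
  {x₄, x₆}  = {x₄} ∪ {x₆}
  {x₁, x₂, x₅}  = {x₁, x₂} ∪ {x₅}
  {x₁, x₂, x₆}  = {x₃, x₄, x₅}ᶜ
  {x₁, x₃, x₆}  = {x₁, x₆} ∪ {x₃}
  {x₁, x₄, x₅}  = {x₂, x₃, x₆}ᶜ
  {x₁, x₄, x₆}  = {x₁, x₆} ∪ {x₄}
  {x₂, x₃, x₅}  = {x₂, x₃} ∪ {x₅}
  {x₂, x₄, x₅}  = {x₂} ∪ {x₄, x₅}
  {x₂, x₄, x₆}  = {x₂, x₄} ∪ {x₆}
  {x₂, x₅, x₆}  = {x₂} ∪ {x₅, x₆}
  {x₃, x₄, x₆}  = {x₃, x₆} ∪ {x₄}
  {x₁, x₂, x₃, x₅}  = {x₁, x₂, x₃} ∪ {x₅}
  {x₁, x₂, x₄, x₆}  = {x₁, x₆} ∪ {x₁, x₂, x₄}
  {x₁, x₂, x₅, x₆}  = {x₂} ∪ {x₁, x₅, x₆}
  {x₁, x₃, x₄, x₅}  = {x₁} ∪ {x₃, x₄, x₅}
  {x₂, x₄, x₅, x₆}  = {x₂} ∪ {x₄, x₅, x₆}
Step 5 (3 new):
  {x₁, x₃, x₄}  = {x₂, x₅, x₆}ᶜ
  {x₁, x₃, x₅}  = {x₂, x₄, x₆}ᶜ
  {x₁, x₃, x₄, x₆}  = {x₂, x₅}ᶜ
Step 6: already closed under ᶜ and ∪.

Hence σ(𝒞) has 64 members: { {}, {x₁}, {x₂}, {x₃}, {x₄}, {x₅}, {x₆}, {x₁, x₂}, {x₁, x₃}, {x₁, x₄}, {x₁, x₅}, {x₁, x₆}, {x₂, x₃}, {x₂, x₄}, {x₂, x₅}, {x₂, x₆}, {x₃, x₄}, {x₃, x₅}, {x₃, x₆}, {x₄, x₅}, {x₄, x₆}, {x₅, x₆}, {x₁, x₂, x₃}, {x₁, x₂, x₄}, {x₁, x₂, x₅}, {x₁, x₂, x₆}, {x₁, x₃, x₄}, {x₁, x₃, x₅}, {x₁, x₃, x₆}, {x₁, x₄, x₅}, {x₁, x₄, x₆}, {x₁, x₅, x₆}, {x₂, x₃, x₄}, {x₂, x₃, x₅}, {x₂, x₃, x₆}, {x₂, x₄, x₅}, {x₂, x₄, x₆}, {x₂, x₅, x₆}, {x₃, x₄, x₅}, {x₃, x₄, x₆}, {x₃, x₅, x₆}, {x₄, x₅, x₆}, {x₁, x₂, x₃, x₄}, {x₁, x₂, x₃, x₅}, {x₁, x₂, x₃, x₆}, {x₁, x₂, x₄, x₅}, {x₁, x₂, x₄, x₆}, {x₁, x₂, x₅, x₆}, {x₁, x₃, x₄, x₅}, {x₁, x₃, x₄, x₆}, {x₁, x₃, x₅, x₆}, {x₁, x₄, x₅, x₆}, {x₂, x₃, x₄, x₅}, {x₂, x₃, x₄, x₆}, {x₂, x₃, x₅, x₆}, {x₂, x₄, x₅, x₆}, {x₃, x₄, x₅, x₆}, {x₁, x₂, x₃, x₄, x₅}, {x₁, x₂, x₃, x₄, x₆}, {x₁, x₂, x₃, x₅, x₆}, {x₁, x₂, x₄, x₅, x₆}, {x₁, x₃, x₄, x₅, x₆}, {x₂, x₃, x₄, x₅, x₆}, Ω }.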